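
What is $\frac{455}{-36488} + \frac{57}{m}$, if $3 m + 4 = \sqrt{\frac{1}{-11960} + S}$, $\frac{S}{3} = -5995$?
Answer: $- \frac{44050337175}{872841452552} - \frac{38 i \sqrt{643150796990}}{23921329} \approx -0.050468 - 1.274 i$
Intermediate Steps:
$S = -17985$ ($S = 3 \left(-5995\right) = -17985$)
$m = - \frac{4}{3} + \frac{i \sqrt{643150796990}}{17940}$ ($m = - \frac{4}{3} + \frac{\sqrt{\frac{1}{-11960} - 17985}}{3} = - \frac{4}{3} + \frac{\sqrt{- \frac{1}{11960} - 17985}}{3} = - \frac{4}{3} + \frac{\sqrt{- \frac{215100601}{11960}}}{3} = - \frac{4}{3} + \frac{\frac{1}{5980} i \sqrt{643150796990}}{3} = - \frac{4}{3} + \frac{i \sqrt{643150796990}}{17940} \approx -1.3333 + 44.703 i$)
$\frac{455}{-36488} + \frac{57}{m} = \frac{455}{-36488} + \frac{57}{- \frac{4}{3} + \frac{i \sqrt{643150796990}}{17940}} = 455 \left(- \frac{1}{36488}\right) + \frac{57}{- \frac{4}{3} + \frac{i \sqrt{643150796990}}{17940}} = - \frac{455}{36488} + \frac{57}{- \frac{4}{3} + \frac{i \sqrt{643150796990}}{17940}}$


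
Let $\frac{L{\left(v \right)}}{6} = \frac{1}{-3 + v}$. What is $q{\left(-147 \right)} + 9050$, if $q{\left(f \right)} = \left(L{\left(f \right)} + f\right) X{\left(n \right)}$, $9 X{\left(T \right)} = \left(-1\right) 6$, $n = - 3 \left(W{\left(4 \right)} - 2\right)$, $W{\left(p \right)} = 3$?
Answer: $\frac{686102}{75} \approx 9148.0$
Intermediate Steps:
$L{\left(v \right)} = \frac{6}{-3 + v}$
$n = -3$ ($n = - 3 \left(3 - 2\right) = \left(-3\right) 1 = -3$)
$X{\left(T \right)} = - \frac{2}{3}$ ($X{\left(T \right)} = \frac{\left(-1\right) 6}{9} = \frac{1}{9} \left(-6\right) = - \frac{2}{3}$)
$q{\left(f \right)} = - \frac{4}{-3 + f} - \frac{2 f}{3}$ ($q{\left(f \right)} = \left(\frac{6}{-3 + f} + f\right) \left(- \frac{2}{3}\right) = \left(f + \frac{6}{-3 + f}\right) \left(- \frac{2}{3}\right) = - \frac{4}{-3 + f} - \frac{2 f}{3}$)
$q{\left(-147 \right)} + 9050 = \frac{2 \left(-6 - - 147 \left(-3 - 147\right)\right)}{3 \left(-3 - 147\right)} + 9050 = \frac{2 \left(-6 - \left(-147\right) \left(-150\right)\right)}{3 \left(-150\right)} + 9050 = \frac{2}{3} \left(- \frac{1}{150}\right) \left(-6 - 22050\right) + 9050 = \frac{2}{3} \left(- \frac{1}{150}\right) \left(-22056\right) + 9050 = \frac{7352}{75} + 9050 = \frac{686102}{75}$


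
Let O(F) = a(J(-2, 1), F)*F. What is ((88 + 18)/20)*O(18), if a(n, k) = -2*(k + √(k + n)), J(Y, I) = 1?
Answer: -17172/5 - 954*√19/5 ≈ -4266.1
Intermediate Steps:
a(n, k) = -2*k - 2*√(k + n)
O(F) = F*(-2*F - 2*√(1 + F)) (O(F) = (-2*F - 2*√(F + 1))*F = (-2*F - 2*√(1 + F))*F = F*(-2*F - 2*√(1 + F)))
((88 + 18)/20)*O(18) = ((88 + 18)/20)*(-2*18*(18 + √(1 + 18))) = (106*(1/20))*(-2*18*(18 + √19)) = 53*(-648 - 36*√19)/10 = -17172/5 - 954*√19/5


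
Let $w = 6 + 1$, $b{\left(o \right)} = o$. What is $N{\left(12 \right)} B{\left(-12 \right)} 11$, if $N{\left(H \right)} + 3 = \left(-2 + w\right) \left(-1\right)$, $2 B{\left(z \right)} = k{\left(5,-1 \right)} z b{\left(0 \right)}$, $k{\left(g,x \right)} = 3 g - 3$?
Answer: $0$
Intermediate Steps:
$k{\left(g,x \right)} = -3 + 3 g$
$w = 7$
$B{\left(z \right)} = 0$ ($B{\left(z \right)} = \frac{\left(-3 + 3 \cdot 5\right) z 0}{2} = \frac{\left(-3 + 15\right) z 0}{2} = \frac{12 z 0}{2} = \frac{1}{2} \cdot 0 = 0$)
$N{\left(H \right)} = -8$ ($N{\left(H \right)} = -3 + \left(-2 + 7\right) \left(-1\right) = -3 + 5 \left(-1\right) = -3 - 5 = -8$)
$N{\left(12 \right)} B{\left(-12 \right)} 11 = \left(-8\right) 0 \cdot 11 = 0 \cdot 11 = 0$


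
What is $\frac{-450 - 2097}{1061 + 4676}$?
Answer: $- \frac{2547}{5737} \approx -0.44396$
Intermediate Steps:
$\frac{-450 - 2097}{1061 + 4676} = \frac{-450 + \left(-2137 + 40\right)}{5737} = \left(-450 - 2097\right) \frac{1}{5737} = \left(-2547\right) \frac{1}{5737} = - \frac{2547}{5737}$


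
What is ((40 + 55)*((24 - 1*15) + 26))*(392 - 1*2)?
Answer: 1296750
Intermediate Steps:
((40 + 55)*((24 - 1*15) + 26))*(392 - 1*2) = (95*((24 - 15) + 26))*(392 - 2) = (95*(9 + 26))*390 = (95*35)*390 = 3325*390 = 1296750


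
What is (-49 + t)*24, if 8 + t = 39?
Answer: -432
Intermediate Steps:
t = 31 (t = -8 + 39 = 31)
(-49 + t)*24 = (-49 + 31)*24 = -18*24 = -432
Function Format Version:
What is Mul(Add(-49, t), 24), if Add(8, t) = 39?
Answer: -432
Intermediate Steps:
t = 31 (t = Add(-8, 39) = 31)
Mul(Add(-49, t), 24) = Mul(Add(-49, 31), 24) = Mul(-18, 24) = -432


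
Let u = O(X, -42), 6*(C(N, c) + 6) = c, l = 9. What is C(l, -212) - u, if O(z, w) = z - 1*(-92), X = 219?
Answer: -1057/3 ≈ -352.33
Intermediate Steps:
C(N, c) = -6 + c/6
O(z, w) = 92 + z (O(z, w) = z + 92 = 92 + z)
u = 311 (u = 92 + 219 = 311)
C(l, -212) - u = (-6 + (1/6)*(-212)) - 1*311 = (-6 - 106/3) - 311 = -124/3 - 311 = -1057/3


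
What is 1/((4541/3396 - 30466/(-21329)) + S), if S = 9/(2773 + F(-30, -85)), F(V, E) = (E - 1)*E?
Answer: 243448267524/673484501377 ≈ 0.36148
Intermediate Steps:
F(V, E) = E*(-1 + E) (F(V, E) = (-1 + E)*E = E*(-1 + E))
S = 3/3361 (S = 9/(2773 - 85*(-1 - 85)) = 9/(2773 - 85*(-86)) = 9/(2773 + 7310) = 9/10083 = 9*(1/10083) = 3/3361 ≈ 0.00089259)
1/((4541/3396 - 30466/(-21329)) + S) = 1/((4541/3396 - 30466/(-21329)) + 3/3361) = 1/((4541*(1/3396) - 30466*(-1/21329)) + 3/3361) = 1/((4541/3396 + 30466/21329) + 3/3361) = 1/(200317525/72433284 + 3/3361) = 1/(673484501377/243448267524) = 243448267524/673484501377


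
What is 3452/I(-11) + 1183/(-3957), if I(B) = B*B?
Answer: 13516421/478797 ≈ 28.230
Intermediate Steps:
I(B) = B**2
3452/I(-11) + 1183/(-3957) = 3452/((-11)**2) + 1183/(-3957) = 3452/121 + 1183*(-1/3957) = 3452*(1/121) - 1183/3957 = 3452/121 - 1183/3957 = 13516421/478797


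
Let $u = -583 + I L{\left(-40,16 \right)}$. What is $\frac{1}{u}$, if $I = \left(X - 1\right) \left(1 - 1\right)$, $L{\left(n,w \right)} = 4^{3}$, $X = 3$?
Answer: $- \frac{1}{583} \approx -0.0017153$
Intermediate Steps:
$L{\left(n,w \right)} = 64$
$I = 0$ ($I = \left(3 - 1\right) \left(1 - 1\right) = 2 \cdot 0 = 0$)
$u = -583$ ($u = -583 + 0 \cdot 64 = -583 + 0 = -583$)
$\frac{1}{u} = \frac{1}{-583} = - \frac{1}{583}$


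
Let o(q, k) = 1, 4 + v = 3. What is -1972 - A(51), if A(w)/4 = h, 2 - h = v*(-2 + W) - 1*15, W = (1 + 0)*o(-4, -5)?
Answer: -2036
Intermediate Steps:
v = -1 (v = -4 + 3 = -1)
W = 1 (W = (1 + 0)*1 = 1*1 = 1)
h = 16 (h = 2 - (-(-2 + 1) - 1*15) = 2 - (-1*(-1) - 15) = 2 - (1 - 15) = 2 - 1*(-14) = 2 + 14 = 16)
A(w) = 64 (A(w) = 4*16 = 64)
-1972 - A(51) = -1972 - 1*64 = -1972 - 64 = -2036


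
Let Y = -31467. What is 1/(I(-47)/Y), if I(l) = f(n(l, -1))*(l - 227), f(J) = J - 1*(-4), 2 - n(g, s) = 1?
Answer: 31467/1370 ≈ 22.969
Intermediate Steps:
n(g, s) = 1 (n(g, s) = 2 - 1*1 = 2 - 1 = 1)
f(J) = 4 + J (f(J) = J + 4 = 4 + J)
I(l) = -1135 + 5*l (I(l) = (4 + 1)*(l - 227) = 5*(-227 + l) = -1135 + 5*l)
1/(I(-47)/Y) = 1/((-1135 + 5*(-47))/(-31467)) = 1/((-1135 - 235)*(-1/31467)) = 1/(-1370*(-1/31467)) = 1/(1370/31467) = 31467/1370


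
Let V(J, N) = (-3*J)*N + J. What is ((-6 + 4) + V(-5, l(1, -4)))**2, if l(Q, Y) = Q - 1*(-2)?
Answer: 1444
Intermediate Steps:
l(Q, Y) = 2 + Q (l(Q, Y) = Q + 2 = 2 + Q)
V(J, N) = J - 3*J*N (V(J, N) = -3*J*N + J = J - 3*J*N)
((-6 + 4) + V(-5, l(1, -4)))**2 = ((-6 + 4) - 5*(1 - 3*(2 + 1)))**2 = (-2 - 5*(1 - 3*3))**2 = (-2 - 5*(1 - 9))**2 = (-2 - 5*(-8))**2 = (-2 + 40)**2 = 38**2 = 1444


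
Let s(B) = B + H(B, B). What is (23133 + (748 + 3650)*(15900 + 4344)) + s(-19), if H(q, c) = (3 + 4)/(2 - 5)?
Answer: 267168671/3 ≈ 8.9056e+7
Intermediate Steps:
H(q, c) = -7/3 (H(q, c) = 7/(-3) = 7*(-⅓) = -7/3)
s(B) = -7/3 + B (s(B) = B - 7/3 = -7/3 + B)
(23133 + (748 + 3650)*(15900 + 4344)) + s(-19) = (23133 + (748 + 3650)*(15900 + 4344)) + (-7/3 - 19) = (23133 + 4398*20244) - 64/3 = (23133 + 89033112) - 64/3 = 89056245 - 64/3 = 267168671/3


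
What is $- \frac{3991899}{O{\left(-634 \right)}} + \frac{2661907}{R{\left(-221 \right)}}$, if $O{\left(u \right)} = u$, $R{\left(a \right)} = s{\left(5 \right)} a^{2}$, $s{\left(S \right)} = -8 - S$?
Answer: $\frac{2532900758729}{402547522} \approx 6292.2$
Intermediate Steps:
$R{\left(a \right)} = - 13 a^{2}$ ($R{\left(a \right)} = \left(-8 - 5\right) a^{2} = - 13 a^{2}$)
$- \frac{3991899}{O{\left(-634 \right)}} + \frac{2661907}{R{\left(-221 \right)}} = - \frac{3991899}{-634} + \frac{2661907}{\left(-13\right) \left(-221\right)^{2}} = \left(-3991899\right) \left(- \frac{1}{634}\right) + \frac{2661907}{\left(-13\right) 48841} = \frac{3991899}{634} + \frac{2661907}{-634933} = \frac{3991899}{634} + 2661907 \left(- \frac{1}{634933}\right) = \frac{3991899}{634} - \frac{2661907}{634933} = \frac{2532900758729}{402547522}$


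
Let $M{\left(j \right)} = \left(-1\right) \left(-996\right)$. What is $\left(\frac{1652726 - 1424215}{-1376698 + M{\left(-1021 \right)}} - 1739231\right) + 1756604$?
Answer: $\frac{23899842335}{1375702} \approx 17373.0$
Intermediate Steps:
$M{\left(j \right)} = 996$
$\left(\frac{1652726 - 1424215}{-1376698 + M{\left(-1021 \right)}} - 1739231\right) + 1756604 = \left(\frac{1652726 - 1424215}{-1376698 + 996} - 1739231\right) + 1756604 = \left(\frac{228511}{-1375702} - 1739231\right) + 1756604 = \left(228511 \left(- \frac{1}{1375702}\right) - 1739231\right) + 1756604 = \left(- \frac{228511}{1375702} - 1739231\right) + 1756604 = - \frac{2392663793673}{1375702} + 1756604 = \frac{23899842335}{1375702}$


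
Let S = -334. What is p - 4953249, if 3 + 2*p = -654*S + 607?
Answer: -4843729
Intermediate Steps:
p = 109520 (p = -3/2 + (-654*(-334) + 607)/2 = -3/2 + (218436 + 607)/2 = -3/2 + (½)*219043 = -3/2 + 219043/2 = 109520)
p - 4953249 = 109520 - 4953249 = -4843729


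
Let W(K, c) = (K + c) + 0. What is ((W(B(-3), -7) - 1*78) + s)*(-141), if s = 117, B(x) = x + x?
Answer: -3666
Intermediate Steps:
B(x) = 2*x
W(K, c) = K + c
((W(B(-3), -7) - 1*78) + s)*(-141) = (((2*(-3) - 7) - 1*78) + 117)*(-141) = (((-6 - 7) - 78) + 117)*(-141) = ((-13 - 78) + 117)*(-141) = (-91 + 117)*(-141) = 26*(-141) = -3666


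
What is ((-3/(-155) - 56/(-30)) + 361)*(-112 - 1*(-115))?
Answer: 168742/155 ≈ 1088.7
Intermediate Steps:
((-3/(-155) - 56/(-30)) + 361)*(-112 - 1*(-115)) = ((-3*(-1/155) - 56*(-1/30)) + 361)*(-112 + 115) = ((3/155 + 28/15) + 361)*3 = (877/465 + 361)*3 = (168742/465)*3 = 168742/155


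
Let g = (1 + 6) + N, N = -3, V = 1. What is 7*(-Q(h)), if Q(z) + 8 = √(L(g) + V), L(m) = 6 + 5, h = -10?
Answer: 56 - 14*√3 ≈ 31.751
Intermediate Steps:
g = 4 (g = (1 + 6) - 3 = 7 - 3 = 4)
L(m) = 11
Q(z) = -8 + 2*√3 (Q(z) = -8 + √(11 + 1) = -8 + √12 = -8 + 2*√3)
7*(-Q(h)) = 7*(-(-8 + 2*√3)) = 7*(8 - 2*√3) = 56 - 14*√3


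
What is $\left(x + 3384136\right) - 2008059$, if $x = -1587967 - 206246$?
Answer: $-418136$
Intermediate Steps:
$x = -1794213$
$\left(x + 3384136\right) - 2008059 = \left(-1794213 + 3384136\right) - 2008059 = 1589923 - 2008059 = -418136$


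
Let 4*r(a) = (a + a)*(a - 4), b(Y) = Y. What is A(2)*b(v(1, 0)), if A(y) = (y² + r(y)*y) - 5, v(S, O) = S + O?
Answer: -5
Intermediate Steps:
v(S, O) = O + S
r(a) = a*(-4 + a)/2 (r(a) = ((a + a)*(a - 4))/4 = ((2*a)*(-4 + a))/4 = (2*a*(-4 + a))/4 = a*(-4 + a)/2)
A(y) = -5 + y² + y²*(-4 + y)/2 (A(y) = (y² + (y*(-4 + y)/2)*y) - 5 = (y² + y²*(-4 + y)/2) - 5 = -5 + y² + y²*(-4 + y)/2)
A(2)*b(v(1, 0)) = (-5 + (½)*2³ - 1*2²)*(0 + 1) = (-5 + (½)*8 - 1*4)*1 = (-5 + 4 - 4)*1 = -5*1 = -5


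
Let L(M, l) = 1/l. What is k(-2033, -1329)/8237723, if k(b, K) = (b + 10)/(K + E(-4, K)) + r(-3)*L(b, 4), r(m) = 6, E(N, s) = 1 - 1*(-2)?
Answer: 118/321271197 ≈ 3.6729e-7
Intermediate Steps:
E(N, s) = 3 (E(N, s) = 1 + 2 = 3)
k(b, K) = 3/2 + (10 + b)/(3 + K) (k(b, K) = (b + 10)/(K + 3) + 6/4 = (10 + b)/(3 + K) + 6*(1/4) = (10 + b)/(3 + K) + 3/2 = 3/2 + (10 + b)/(3 + K))
k(-2033, -1329)/8237723 = ((29 + 2*(-2033) + 3*(-1329))/(2*(3 - 1329)))/8237723 = ((1/2)*(29 - 4066 - 3987)/(-1326))*(1/8237723) = ((1/2)*(-1/1326)*(-8024))*(1/8237723) = (118/39)*(1/8237723) = 118/321271197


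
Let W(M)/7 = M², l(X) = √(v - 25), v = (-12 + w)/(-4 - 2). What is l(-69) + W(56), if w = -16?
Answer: 21952 + I*√183/3 ≈ 21952.0 + 4.5092*I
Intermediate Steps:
v = 14/3 (v = (-12 - 16)/(-4 - 2) = -28/(-6) = -28*(-⅙) = 14/3 ≈ 4.6667)
l(X) = I*√183/3 (l(X) = √(14/3 - 25) = √(-61/3) = I*√183/3)
W(M) = 7*M²
l(-69) + W(56) = I*√183/3 + 7*56² = I*√183/3 + 7*3136 = I*√183/3 + 21952 = 21952 + I*√183/3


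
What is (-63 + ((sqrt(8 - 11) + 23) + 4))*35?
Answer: -1260 + 35*I*sqrt(3) ≈ -1260.0 + 60.622*I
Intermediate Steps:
(-63 + ((sqrt(8 - 11) + 23) + 4))*35 = (-63 + ((sqrt(-3) + 23) + 4))*35 = (-63 + ((I*sqrt(3) + 23) + 4))*35 = (-63 + ((23 + I*sqrt(3)) + 4))*35 = (-63 + (27 + I*sqrt(3)))*35 = (-36 + I*sqrt(3))*35 = -1260 + 35*I*sqrt(3)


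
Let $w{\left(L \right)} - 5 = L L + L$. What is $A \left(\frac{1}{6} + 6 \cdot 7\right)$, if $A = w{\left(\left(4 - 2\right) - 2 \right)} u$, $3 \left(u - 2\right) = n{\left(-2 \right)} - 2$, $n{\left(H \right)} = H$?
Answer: $\frac{1265}{9} \approx 140.56$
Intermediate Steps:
$w{\left(L \right)} = 5 + L + L^{2}$ ($w{\left(L \right)} = 5 + \left(L L + L\right) = 5 + \left(L^{2} + L\right) = 5 + \left(L + L^{2}\right) = 5 + L + L^{2}$)
$u = \frac{2}{3}$ ($u = 2 + \frac{-2 - 2}{3} = 2 + \frac{1}{3} \left(-4\right) = 2 - \frac{4}{3} = \frac{2}{3} \approx 0.66667$)
$A = \frac{10}{3}$ ($A = \left(5 + \left(\left(4 - 2\right) - 2\right) + \left(\left(4 - 2\right) - 2\right)^{2}\right) \frac{2}{3} = \left(5 + \left(2 - 2\right) + \left(2 - 2\right)^{2}\right) \frac{2}{3} = \left(5 + 0 + 0^{2}\right) \frac{2}{3} = \left(5 + 0 + 0\right) \frac{2}{3} = 5 \cdot \frac{2}{3} = \frac{10}{3} \approx 3.3333$)
$A \left(\frac{1}{6} + 6 \cdot 7\right) = \frac{10 \left(\frac{1}{6} + 6 \cdot 7\right)}{3} = \frac{10 \left(\frac{1}{6} + 42\right)}{3} = \frac{10}{3} \cdot \frac{253}{6} = \frac{1265}{9}$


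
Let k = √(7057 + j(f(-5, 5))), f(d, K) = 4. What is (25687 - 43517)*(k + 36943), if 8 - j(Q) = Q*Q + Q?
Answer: -658693690 - 17830*√7045 ≈ -6.6019e+8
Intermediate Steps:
j(Q) = 8 - Q - Q² (j(Q) = 8 - (Q*Q + Q) = 8 - (Q² + Q) = 8 - (Q + Q²) = 8 + (-Q - Q²) = 8 - Q - Q²)
k = √7045 (k = √(7057 + (8 - 1*4 - 1*4²)) = √(7057 + (8 - 4 - 1*16)) = √(7057 + (8 - 4 - 16)) = √(7057 - 12) = √7045 ≈ 83.934)
(25687 - 43517)*(k + 36943) = (25687 - 43517)*(√7045 + 36943) = -17830*(36943 + √7045) = -658693690 - 17830*√7045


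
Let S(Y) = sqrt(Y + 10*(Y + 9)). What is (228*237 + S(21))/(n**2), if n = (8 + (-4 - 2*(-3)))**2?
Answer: 13509/2500 + sqrt(321)/10000 ≈ 5.4054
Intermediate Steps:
n = 100 (n = (8 + (-4 + 6))**2 = (8 + 2)**2 = 10**2 = 100)
S(Y) = sqrt(90 + 11*Y) (S(Y) = sqrt(Y + 10*(9 + Y)) = sqrt(Y + (90 + 10*Y)) = sqrt(90 + 11*Y))
(228*237 + S(21))/(n**2) = (228*237 + sqrt(90 + 11*21))/(100**2) = (54036 + sqrt(90 + 231))/10000 = (54036 + sqrt(321))*(1/10000) = 13509/2500 + sqrt(321)/10000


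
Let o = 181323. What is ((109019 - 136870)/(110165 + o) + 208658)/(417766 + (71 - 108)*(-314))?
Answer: 60821275253/125160283392 ≈ 0.48595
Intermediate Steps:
((109019 - 136870)/(110165 + o) + 208658)/(417766 + (71 - 108)*(-314)) = ((109019 - 136870)/(110165 + 181323) + 208658)/(417766 + (71 - 108)*(-314)) = (-27851/291488 + 208658)/(417766 - 37*(-314)) = (-27851*1/291488 + 208658)/(417766 + 11618) = (-27851/291488 + 208658)/429384 = (60821275253/291488)*(1/429384) = 60821275253/125160283392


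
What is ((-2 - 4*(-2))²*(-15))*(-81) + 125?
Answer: 43865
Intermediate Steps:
((-2 - 4*(-2))²*(-15))*(-81) + 125 = ((-2 + 8)²*(-15))*(-81) + 125 = (6²*(-15))*(-81) + 125 = (36*(-15))*(-81) + 125 = -540*(-81) + 125 = 43740 + 125 = 43865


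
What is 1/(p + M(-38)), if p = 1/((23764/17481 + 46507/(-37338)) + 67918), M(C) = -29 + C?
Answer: -14776843919323/990048325026115 ≈ -0.014925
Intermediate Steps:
p = 217568526/14776843919323 (p = 1/((23764*(1/17481) + 46507*(-1/37338)) + 67918) = 1/((23764/17481 - 46507/37338) + 67918) = 1/(24770455/217568526 + 67918) = 1/(14776843919323/217568526) = 217568526/14776843919323 ≈ 1.4724e-5)
1/(p + M(-38)) = 1/(217568526/14776843919323 + (-29 - 38)) = 1/(217568526/14776843919323 - 67) = 1/(-990048325026115/14776843919323) = -14776843919323/990048325026115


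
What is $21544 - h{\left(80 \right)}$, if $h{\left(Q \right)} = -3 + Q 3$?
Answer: $21307$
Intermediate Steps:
$h{\left(Q \right)} = -3 + 3 Q$
$21544 - h{\left(80 \right)} = 21544 - \left(-3 + 3 \cdot 80\right) = 21544 - \left(-3 + 240\right) = 21544 - 237 = 21307$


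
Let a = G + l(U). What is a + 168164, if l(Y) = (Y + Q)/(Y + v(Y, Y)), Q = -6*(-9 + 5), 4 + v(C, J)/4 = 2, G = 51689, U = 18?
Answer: 1099286/5 ≈ 2.1986e+5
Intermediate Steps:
v(C, J) = -8 (v(C, J) = -16 + 4*2 = -16 + 8 = -8)
Q = 24 (Q = -6*(-4) = 24)
l(Y) = (24 + Y)/(-8 + Y) (l(Y) = (Y + 24)/(Y - 8) = (24 + Y)/(-8 + Y))
a = 258466/5 (a = 51689 + (24 + 18)/(-8 + 18) = 51689 + 42/10 = 51689 + (1/10)*42 = 51689 + 21/5 = 258466/5 ≈ 51693.)
a + 168164 = 258466/5 + 168164 = 1099286/5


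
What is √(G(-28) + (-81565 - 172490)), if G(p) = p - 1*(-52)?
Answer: 17*I*√879 ≈ 504.01*I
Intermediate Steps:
G(p) = 52 + p (G(p) = p + 52 = 52 + p)
√(G(-28) + (-81565 - 172490)) = √((52 - 28) + (-81565 - 172490)) = √(24 - 254055) = √(-254031) = 17*I*√879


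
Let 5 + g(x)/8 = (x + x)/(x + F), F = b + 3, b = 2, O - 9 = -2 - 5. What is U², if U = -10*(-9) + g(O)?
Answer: 145924/49 ≈ 2978.0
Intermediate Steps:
O = 2 (O = 9 + (-2 - 5) = 9 - 7 = 2)
F = 5 (F = 2 + 3 = 5)
g(x) = -40 + 16*x/(5 + x) (g(x) = -40 + 8*((x + x)/(x + 5)) = -40 + 8*((2*x)/(5 + x)) = -40 + 8*(2*x/(5 + x)) = -40 + 16*x/(5 + x))
U = 382/7 (U = -10*(-9) + 8*(-25 - 3*2)/(5 + 2) = 90 + 8*(-25 - 6)/7 = 90 + 8*(⅐)*(-31) = 90 - 248/7 = 382/7 ≈ 54.571)
U² = (382/7)² = 145924/49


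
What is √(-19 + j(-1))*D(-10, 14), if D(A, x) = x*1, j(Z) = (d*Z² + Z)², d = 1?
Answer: 14*I*√19 ≈ 61.025*I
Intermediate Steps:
j(Z) = (Z + Z²)² (j(Z) = (1*Z² + Z)² = (Z² + Z)² = (Z + Z²)²)
D(A, x) = x
√(-19 + j(-1))*D(-10, 14) = √(-19 + (-1)²*(1 - 1)²)*14 = √(-19 + 1*0²)*14 = √(-19 + 1*0)*14 = √(-19 + 0)*14 = √(-19)*14 = (I*√19)*14 = 14*I*√19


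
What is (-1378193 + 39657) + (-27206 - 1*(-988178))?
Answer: -377564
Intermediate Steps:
(-1378193 + 39657) + (-27206 - 1*(-988178)) = -1338536 + (-27206 + 988178) = -1338536 + 960972 = -377564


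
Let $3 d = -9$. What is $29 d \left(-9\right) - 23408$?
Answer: $-22625$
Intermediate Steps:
$d = -3$ ($d = \frac{1}{3} \left(-9\right) = -3$)
$29 d \left(-9\right) - 23408 = 29 \left(-3\right) \left(-9\right) - 23408 = \left(-87\right) \left(-9\right) - 23408 = 783 - 23408 = -22625$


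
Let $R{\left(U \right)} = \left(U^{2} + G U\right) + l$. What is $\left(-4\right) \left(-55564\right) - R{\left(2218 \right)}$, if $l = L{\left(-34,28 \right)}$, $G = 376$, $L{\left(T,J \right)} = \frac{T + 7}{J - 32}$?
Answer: $- \frac{22124971}{4} \approx -5.5312 \cdot 10^{6}$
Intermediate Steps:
$L{\left(T,J \right)} = \frac{7 + T}{-32 + J}$
$l = \frac{27}{4}$ ($l = \frac{7 - 34}{-32 + 28} = \frac{1}{-4} \left(-27\right) = \left(- \frac{1}{4}\right) \left(-27\right) = \frac{27}{4} \approx 6.75$)
$R{\left(U \right)} = \frac{27}{4} + U^{2} + 376 U$ ($R{\left(U \right)} = \left(U^{2} + 376 U\right) + \frac{27}{4} = \frac{27}{4} + U^{2} + 376 U$)
$\left(-4\right) \left(-55564\right) - R{\left(2218 \right)} = \left(-4\right) \left(-55564\right) - \left(\frac{27}{4} + 2218^{2} + 376 \cdot 2218\right) = 222256 - \left(\frac{27}{4} + 4919524 + 833968\right) = 222256 - \frac{23013995}{4} = - \frac{22124971}{4}$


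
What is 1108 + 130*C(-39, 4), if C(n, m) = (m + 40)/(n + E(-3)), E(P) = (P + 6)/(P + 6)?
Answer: 18192/19 ≈ 957.47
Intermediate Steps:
E(P) = 1 (E(P) = (6 + P)/(6 + P) = 1)
C(n, m) = (40 + m)/(1 + n) (C(n, m) = (m + 40)/(n + 1) = (40 + m)/(1 + n))
1108 + 130*C(-39, 4) = 1108 + 130*((40 + 4)/(1 - 39)) = 1108 + 130*(44/(-38)) = 1108 + 130*(-1/38*44) = 1108 + 130*(-22/19) = 1108 - 2860/19 = 18192/19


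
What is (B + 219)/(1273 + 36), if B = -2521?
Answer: -2302/1309 ≈ -1.7586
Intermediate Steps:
(B + 219)/(1273 + 36) = (-2521 + 219)/(1273 + 36) = -2302/1309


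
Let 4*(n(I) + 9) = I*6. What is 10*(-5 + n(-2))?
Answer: -170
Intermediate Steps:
n(I) = -9 + 3*I/2 (n(I) = -9 + (I*6)/4 = -9 + (6*I)/4 = -9 + 3*I/2)
10*(-5 + n(-2)) = 10*(-5 + (-9 + (3/2)*(-2))) = 10*(-5 + (-9 - 3)) = 10*(-5 - 12) = 10*(-17) = -170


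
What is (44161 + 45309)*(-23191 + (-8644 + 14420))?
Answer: -1558120050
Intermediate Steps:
(44161 + 45309)*(-23191 + (-8644 + 14420)) = 89470*(-23191 + 5776) = 89470*(-17415) = -1558120050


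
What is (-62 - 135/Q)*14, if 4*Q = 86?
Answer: -41104/43 ≈ -955.91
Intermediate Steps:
Q = 43/2 (Q = (¼)*86 = 43/2 ≈ 21.500)
(-62 - 135/Q)*14 = (-62 - 135/43/2)*14 = (-62 - 135*2/43)*14 = (-62 - 270/43)*14 = -2936/43*14 = -41104/43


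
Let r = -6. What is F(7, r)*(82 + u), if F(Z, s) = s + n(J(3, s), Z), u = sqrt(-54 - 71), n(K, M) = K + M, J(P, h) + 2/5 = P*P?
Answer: 3936/5 + 48*I*sqrt(5) ≈ 787.2 + 107.33*I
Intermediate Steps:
J(P, h) = -2/5 + P**2 (J(P, h) = -2/5 + P*P = -2/5 + P**2)
u = 5*I*sqrt(5) (u = sqrt(-125) = 5*I*sqrt(5) ≈ 11.18*I)
F(Z, s) = 43/5 + Z + s (F(Z, s) = s + ((-2/5 + 3**2) + Z) = s + ((-2/5 + 9) + Z) = s + (43/5 + Z) = 43/5 + Z + s)
F(7, r)*(82 + u) = (43/5 + 7 - 6)*(82 + 5*I*sqrt(5)) = 48*(82 + 5*I*sqrt(5))/5 = 3936/5 + 48*I*sqrt(5)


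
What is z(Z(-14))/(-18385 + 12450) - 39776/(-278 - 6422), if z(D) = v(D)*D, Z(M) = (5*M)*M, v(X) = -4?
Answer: 13116728/1988225 ≈ 6.5972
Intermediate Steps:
Z(M) = 5*M**2
z(D) = -4*D
z(Z(-14))/(-18385 + 12450) - 39776/(-278 - 6422) = (-20*(-14)**2)/(-18385 + 12450) - 39776/(-278 - 6422) = -20*196/(-5935) - 39776/(-6700) = -4*980*(-1/5935) - 39776*(-1/6700) = -3920*(-1/5935) + 9944/1675 = 784/1187 + 9944/1675 = 13116728/1988225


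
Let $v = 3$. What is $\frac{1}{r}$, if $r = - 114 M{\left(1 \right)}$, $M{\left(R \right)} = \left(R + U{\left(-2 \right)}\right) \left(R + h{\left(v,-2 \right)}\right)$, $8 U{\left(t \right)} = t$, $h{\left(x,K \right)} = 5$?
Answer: $- \frac{1}{513} \approx -0.0019493$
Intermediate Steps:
$U{\left(t \right)} = \frac{t}{8}$
$M{\left(R \right)} = \left(5 + R\right) \left(- \frac{1}{4} + R\right)$ ($M{\left(R \right)} = \left(R + \frac{1}{8} \left(-2\right)\right) \left(R + 5\right) = \left(R - \frac{1}{4}\right) \left(5 + R\right) = \left(- \frac{1}{4} + R\right) \left(5 + R\right) = \left(5 + R\right) \left(- \frac{1}{4} + R\right)$)
$r = -513$ ($r = - 114 \left(- \frac{5}{4} + 1^{2} + \frac{19}{4} \cdot 1\right) = - 114 \left(- \frac{5}{4} + 1 + \frac{19}{4}\right) = \left(-114\right) \frac{9}{2} = -513$)
$\frac{1}{r} = \frac{1}{-513} = - \frac{1}{513}$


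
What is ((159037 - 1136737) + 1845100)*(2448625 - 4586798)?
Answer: -1854651260200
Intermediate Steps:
((159037 - 1136737) + 1845100)*(2448625 - 4586798) = (-977700 + 1845100)*(-2138173) = 867400*(-2138173) = -1854651260200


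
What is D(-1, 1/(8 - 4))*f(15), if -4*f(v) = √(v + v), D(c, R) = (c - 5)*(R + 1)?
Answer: 15*√30/8 ≈ 10.270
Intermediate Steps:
D(c, R) = (1 + R)*(-5 + c) (D(c, R) = (-5 + c)*(1 + R) = (1 + R)*(-5 + c))
f(v) = -√2*√v/4 (f(v) = -√(v + v)/4 = -√2*√v/4)
D(-1, 1/(8 - 4))*f(15) = (-5 - 1 - 5/(8 - 4) - 1/(8 - 4))*(-√2*√15/4) = (-5 - 1 - 5/4 - 1/4)*(-√30/4) = (-5 - 1 - 5*¼ + (¼)*(-1))*(-√30/4) = (-5 - 1 - 5/4 - ¼)*(-√30/4) = -(-15)*√30/8 = 15*√30/8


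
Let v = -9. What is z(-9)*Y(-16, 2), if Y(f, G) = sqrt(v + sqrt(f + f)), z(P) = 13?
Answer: 13*sqrt(-9 + 4*I*sqrt(2)) ≈ 11.737 + 40.728*I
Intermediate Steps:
Y(f, G) = sqrt(-9 + sqrt(2)*sqrt(f)) (Y(f, G) = sqrt(-9 + sqrt(f + f)) = sqrt(-9 + sqrt(2*f)) = sqrt(-9 + sqrt(2)*sqrt(f)))
z(-9)*Y(-16, 2) = 13*sqrt(-9 + sqrt(2)*sqrt(-16)) = 13*sqrt(-9 + sqrt(2)*(4*I)) = 13*sqrt(-9 + 4*I*sqrt(2))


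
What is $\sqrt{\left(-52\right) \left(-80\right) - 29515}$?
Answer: $i \sqrt{25355} \approx 159.23 i$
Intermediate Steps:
$\sqrt{\left(-52\right) \left(-80\right) - 29515} = \sqrt{4160 - 29515} = \sqrt{-25355} = i \sqrt{25355}$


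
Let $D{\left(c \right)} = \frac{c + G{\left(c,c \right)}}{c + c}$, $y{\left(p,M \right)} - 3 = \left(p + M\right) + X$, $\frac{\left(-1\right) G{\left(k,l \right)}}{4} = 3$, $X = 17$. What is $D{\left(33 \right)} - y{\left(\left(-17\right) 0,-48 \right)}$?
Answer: $\frac{623}{22} \approx 28.318$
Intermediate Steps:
$G{\left(k,l \right)} = -12$ ($G{\left(k,l \right)} = \left(-4\right) 3 = -12$)
$y{\left(p,M \right)} = 20 + M + p$ ($y{\left(p,M \right)} = 3 + \left(\left(p + M\right) + 17\right) = 3 + \left(\left(M + p\right) + 17\right) = 3 + \left(17 + M + p\right) = 20 + M + p$)
$D{\left(c \right)} = \frac{-12 + c}{2 c}$ ($D{\left(c \right)} = \frac{c - 12}{c + c} = \frac{-12 + c}{2 c}$)
$D{\left(33 \right)} - y{\left(\left(-17\right) 0,-48 \right)} = \frac{-12 + 33}{2 \cdot 33} - \left(20 - 48 - 0\right) = \frac{1}{2} \cdot \frac{1}{33} \cdot 21 - \left(20 - 48 + 0\right) = \frac{7}{22} - -28 = \frac{7}{22} + 28 = \frac{623}{22}$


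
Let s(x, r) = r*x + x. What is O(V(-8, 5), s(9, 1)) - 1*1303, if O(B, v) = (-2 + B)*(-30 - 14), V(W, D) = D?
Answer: -1435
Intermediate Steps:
s(x, r) = x + r*x
O(B, v) = 88 - 44*B (O(B, v) = (-2 + B)*(-44) = 88 - 44*B)
O(V(-8, 5), s(9, 1)) - 1*1303 = (88 - 44*5) - 1*1303 = (88 - 220) - 1303 = -132 - 1303 = -1435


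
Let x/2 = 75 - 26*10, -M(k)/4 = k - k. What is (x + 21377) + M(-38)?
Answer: 21007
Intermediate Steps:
M(k) = 0 (M(k) = -4*(k - k) = -4*0 = 0)
x = -370 (x = 2*(75 - 26*10) = 2*(75 - 260) = 2*(-185) = -370)
(x + 21377) + M(-38) = (-370 + 21377) + 0 = 21007 + 0 = 21007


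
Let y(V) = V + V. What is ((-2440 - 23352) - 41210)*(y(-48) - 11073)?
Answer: 748345338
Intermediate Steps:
y(V) = 2*V
((-2440 - 23352) - 41210)*(y(-48) - 11073) = ((-2440 - 23352) - 41210)*(2*(-48) - 11073) = (-25792 - 41210)*(-96 - 11073) = -67002*(-11169) = 748345338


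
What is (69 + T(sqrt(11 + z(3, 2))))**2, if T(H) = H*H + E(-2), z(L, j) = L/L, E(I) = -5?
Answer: 5776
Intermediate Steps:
z(L, j) = 1
T(H) = -5 + H**2 (T(H) = H*H - 5 = H**2 - 5 = -5 + H**2)
(69 + T(sqrt(11 + z(3, 2))))**2 = (69 + (-5 + (sqrt(11 + 1))**2))**2 = (69 + (-5 + (sqrt(12))**2))**2 = (69 + (-5 + (2*sqrt(3))**2))**2 = (69 + (-5 + 12))**2 = (69 + 7)**2 = 76**2 = 5776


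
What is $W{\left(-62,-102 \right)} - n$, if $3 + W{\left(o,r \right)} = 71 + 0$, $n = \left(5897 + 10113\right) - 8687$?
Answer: $-7255$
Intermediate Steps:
$n = 7323$ ($n = 16010 - 8687 = 7323$)
$W{\left(o,r \right)} = 68$ ($W{\left(o,r \right)} = -3 + \left(71 + 0\right) = -3 + 71 = 68$)
$W{\left(-62,-102 \right)} - n = 68 - 7323 = -7255$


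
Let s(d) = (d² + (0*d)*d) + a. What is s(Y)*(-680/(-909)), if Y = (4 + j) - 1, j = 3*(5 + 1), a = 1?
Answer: 300560/909 ≈ 330.65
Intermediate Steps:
j = 18 (j = 3*6 = 18)
Y = 21 (Y = (4 + 18) - 1 = 22 - 1 = 21)
s(d) = 1 + d² (s(d) = (d² + (0*d)*d) + 1 = (d² + 0*d) + 1 = (d² + 0) + 1 = d² + 1 = 1 + d²)
s(Y)*(-680/(-909)) = (1 + 21²)*(-680/(-909)) = (1 + 441)*(-680*(-1/909)) = 442*(680/909) = 300560/909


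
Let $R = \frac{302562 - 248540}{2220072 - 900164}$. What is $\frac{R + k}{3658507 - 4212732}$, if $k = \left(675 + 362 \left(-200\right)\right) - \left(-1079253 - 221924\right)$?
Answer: $- \frac{811381792219}{365763005650} \approx -2.2183$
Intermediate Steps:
$R = \frac{27011}{659954}$ ($R = \frac{54022}{1319908} = 54022 \cdot \frac{1}{1319908} = \frac{27011}{659954} \approx 0.040929$)
$k = 1229452$ ($k = \left(675 - 72400\right) - \left(-1079253 - 221924\right) = -71725 - -1301177 = -71725 + 1301177 = 1229452$)
$\frac{R + k}{3658507 - 4212732} = \frac{\frac{27011}{659954} + 1229452}{3658507 - 4212732} = \frac{811381792219}{659954 \left(-554225\right)} = \frac{811381792219}{659954} \left(- \frac{1}{554225}\right) = - \frac{811381792219}{365763005650}$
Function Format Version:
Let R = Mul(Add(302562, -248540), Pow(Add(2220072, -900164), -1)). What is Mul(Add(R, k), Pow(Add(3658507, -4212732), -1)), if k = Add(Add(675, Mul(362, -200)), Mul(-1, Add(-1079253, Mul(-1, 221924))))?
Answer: Rational(-811381792219, 365763005650) ≈ -2.2183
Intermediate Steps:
R = Rational(27011, 659954) (R = Mul(54022, Pow(1319908, -1)) = Mul(54022, Rational(1, 1319908)) = Rational(27011, 659954) ≈ 0.040929)
k = 1229452 (k = Add(Add(675, -72400), Mul(-1, Add(-1079253, -221924))) = Add(-71725, Mul(-1, -1301177)) = Add(-71725, 1301177) = 1229452)
Mul(Add(R, k), Pow(Add(3658507, -4212732), -1)) = Mul(Add(Rational(27011, 659954), 1229452), Pow(Add(3658507, -4212732), -1)) = Mul(Rational(811381792219, 659954), Pow(-554225, -1)) = Mul(Rational(811381792219, 659954), Rational(-1, 554225)) = Rational(-811381792219, 365763005650)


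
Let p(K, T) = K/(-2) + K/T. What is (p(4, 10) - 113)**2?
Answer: 328329/25 ≈ 13133.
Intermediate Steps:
p(K, T) = -K/2 + K/T (p(K, T) = K*(-1/2) + K/T = -K/2 + K/T)
(p(4, 10) - 113)**2 = ((-1/2*4 + 4/10) - 113)**2 = ((-2 + 4*(1/10)) - 113)**2 = ((-2 + 2/5) - 113)**2 = (-8/5 - 113)**2 = (-573/5)**2 = 328329/25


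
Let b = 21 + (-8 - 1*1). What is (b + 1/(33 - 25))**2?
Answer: 9409/64 ≈ 147.02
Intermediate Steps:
b = 12 (b = 21 + (-8 - 1) = 21 - 9 = 12)
(b + 1/(33 - 25))**2 = (12 + 1/(33 - 25))**2 = (12 + 1/8)**2 = (97/8)**2 = 9409/64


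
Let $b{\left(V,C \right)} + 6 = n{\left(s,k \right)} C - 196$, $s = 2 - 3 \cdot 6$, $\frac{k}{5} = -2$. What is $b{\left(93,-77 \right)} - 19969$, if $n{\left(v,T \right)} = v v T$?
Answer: $176949$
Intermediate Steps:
$k = -10$ ($k = 5 \left(-2\right) = -10$)
$s = -16$ ($s = 2 - 18 = -16$)
$n{\left(v,T \right)} = T v^{2}$ ($n{\left(v,T \right)} = v^{2} T = T v^{2}$)
$b{\left(V,C \right)} = -202 - 2560 C$ ($b{\left(V,C \right)} = -6 + \left(- 10 \left(-16\right)^{2} C - 196\right) = -6 + \left(\left(-10\right) 256 C - 196\right) = -6 - \left(196 + 2560 C\right) = -202 - 2560 C$)
$b{\left(93,-77 \right)} - 19969 = \left(-202 - -197120\right) - 19969 = \left(-202 + 197120\right) - 19969 = 196918 - 19969 = 176949$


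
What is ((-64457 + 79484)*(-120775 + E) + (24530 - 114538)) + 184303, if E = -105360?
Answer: -3398036350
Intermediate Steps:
((-64457 + 79484)*(-120775 + E) + (24530 - 114538)) + 184303 = ((-64457 + 79484)*(-120775 - 105360) + (24530 - 114538)) + 184303 = (15027*(-226135) - 90008) + 184303 = (-3398130645 - 90008) + 184303 = -3398220653 + 184303 = -3398036350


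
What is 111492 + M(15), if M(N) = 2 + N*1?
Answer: 111509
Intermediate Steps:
M(N) = 2 + N
111492 + M(15) = 111492 + (2 + 15) = 111492 + 17 = 111509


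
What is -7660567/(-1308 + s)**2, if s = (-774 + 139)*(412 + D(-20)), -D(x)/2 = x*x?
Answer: -144539/1133212928 ≈ -0.00012755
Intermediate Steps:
D(x) = -2*x**2 (D(x) = -2*x*x = -2*x**2)
s = 246380 (s = (-774 + 139)*(412 - 2*(-20)**2) = -635*(412 - 2*400) = -635*(412 - 800) = -635*(-388) = 246380)
-7660567/(-1308 + s)**2 = -7660567/(-1308 + 246380)**2 = -7660567/(245072**2) = -7660567/60060285184 = -7660567*1/60060285184 = -144539/1133212928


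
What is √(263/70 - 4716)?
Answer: I*√23089990/70 ≈ 68.646*I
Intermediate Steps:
√(263/70 - 4716) = √(-329857/70) = I*√23089990/70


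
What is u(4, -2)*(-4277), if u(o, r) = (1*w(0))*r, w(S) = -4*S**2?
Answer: 0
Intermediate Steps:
u(o, r) = 0 (u(o, r) = (1*(-4*0**2))*r = (1*(-4*0))*r = (1*0)*r = 0*r = 0)
u(4, -2)*(-4277) = 0*(-4277) = 0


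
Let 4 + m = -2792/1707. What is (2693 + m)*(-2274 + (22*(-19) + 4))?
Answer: -4110248576/569 ≈ -7.2236e+6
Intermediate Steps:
m = -9620/1707 (m = -4 - 2792/1707 = -9620/1707 ≈ -5.6356)
(2693 + m)*(-2274 + (22*(-19) + 4)) = (2693 - 9620/1707)*(-2274 + (22*(-19) + 4)) = 4587331*(-2274 + (-418 + 4))/1707 = 4587331*(-2274 - 414)/1707 = (4587331/1707)*(-2688) = -4110248576/569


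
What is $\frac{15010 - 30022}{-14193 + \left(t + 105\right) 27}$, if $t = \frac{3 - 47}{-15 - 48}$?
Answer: $\frac{17514}{13229} \approx 1.3239$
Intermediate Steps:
$t = \frac{44}{63}$ ($t = - \frac{44}{-63} = \left(-44\right) \left(- \frac{1}{63}\right) = \frac{44}{63} \approx 0.69841$)
$\frac{15010 - 30022}{-14193 + \left(t + 105\right) 27} = \frac{15010 - 30022}{-14193 + \left(\frac{44}{63} + 105\right) 27} = - \frac{15012}{-14193 + \frac{6659}{63} \cdot 27} = - \frac{15012}{-14193 + \frac{19977}{7}} = - \frac{15012}{- \frac{79374}{7}} = \left(-15012\right) \left(- \frac{7}{79374}\right) = \frac{17514}{13229}$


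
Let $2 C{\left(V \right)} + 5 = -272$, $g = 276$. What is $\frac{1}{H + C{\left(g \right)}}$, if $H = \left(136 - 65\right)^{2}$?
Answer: $\frac{2}{9805} \approx 0.00020398$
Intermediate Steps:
$C{\left(V \right)} = - \frac{277}{2}$ ($C{\left(V \right)} = - \frac{5}{2} + \frac{1}{2} \left(-272\right) = - \frac{5}{2} - 136 = - \frac{277}{2}$)
$H = 5041$ ($H = 71^{2} = 5041$)
$\frac{1}{H + C{\left(g \right)}} = \frac{1}{5041 - \frac{277}{2}} = \frac{1}{\frac{9805}{2}} = \frac{2}{9805}$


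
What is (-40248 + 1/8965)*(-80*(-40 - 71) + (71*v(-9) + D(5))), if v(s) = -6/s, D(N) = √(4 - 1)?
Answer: -9663570129458/26895 - 360823319*√3/8965 ≈ -3.5938e+8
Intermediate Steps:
D(N) = √3
(-40248 + 1/8965)*(-80*(-40 - 71) + (71*v(-9) + D(5))) = (-40248 + 1/8965)*(-80*(-40 - 71) + (71*(-6/(-9)) + √3)) = (-40248 + 1/8965)*(-80*(-111) + (71*(-6*(-⅑)) + √3)) = -360823319*(8880 + (71*(⅔) + √3))/8965 = -360823319*(8880 + (142/3 + √3))/8965 = -360823319*(26782/3 + √3)/8965 = -9663570129458/26895 - 360823319*√3/8965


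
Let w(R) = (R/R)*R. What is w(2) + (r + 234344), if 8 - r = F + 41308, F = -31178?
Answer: 224224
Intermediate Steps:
w(R) = R (w(R) = 1*R = R)
r = -10122 (r = 8 - (-31178 + 41308) = 8 - 1*10130 = 8 - 10130 = -10122)
w(2) + (r + 234344) = 2 + (-10122 + 234344) = 2 + 224222 = 224224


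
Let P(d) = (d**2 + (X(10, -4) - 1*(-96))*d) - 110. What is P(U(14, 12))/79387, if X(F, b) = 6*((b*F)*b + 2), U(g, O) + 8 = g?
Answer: 6334/79387 ≈ 0.079786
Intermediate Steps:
U(g, O) = -8 + g
X(F, b) = 12 + 6*F*b**2 (X(F, b) = 6*((F*b)*b + 2) = 6*(F*b**2 + 2) = 6*(2 + F*b**2) = 12 + 6*F*b**2)
P(d) = -110 + d**2 + 1068*d (P(d) = (d**2 + ((12 + 6*10*(-4)**2) - 1*(-96))*d) - 110 = (d**2 + ((12 + 6*10*16) + 96)*d) - 110 = (d**2 + ((12 + 960) + 96)*d) - 110 = (d**2 + (972 + 96)*d) - 110 = (d**2 + 1068*d) - 110 = -110 + d**2 + 1068*d)
P(U(14, 12))/79387 = (-110 + (-8 + 14)**2 + 1068*(-8 + 14))/79387 = (-110 + 6**2 + 1068*6)*(1/79387) = (-110 + 36 + 6408)*(1/79387) = 6334*(1/79387) = 6334/79387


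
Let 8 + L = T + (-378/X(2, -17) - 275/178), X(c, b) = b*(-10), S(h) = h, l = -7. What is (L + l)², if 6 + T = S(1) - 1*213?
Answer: 12832923442249/228916900 ≈ 56059.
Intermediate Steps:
X(c, b) = -10*b
T = -218 (T = -6 + (1 - 1*213) = -6 + (1 - 213) = -6 - 212 = -218)
L = -3476397/15130 (L = -8 + (-218 + (-378/((-10*(-17))) - 275/178)) = -8 + (-218 + (-378/170 - 275*1/178)) = -8 + (-218 + (-378*1/170 - 275/178)) = -8 + (-218 + (-189/85 - 275/178)) = -8 + (-218 - 57017/15130) = -8 - 3355357/15130 = -3476397/15130 ≈ -229.77)
(L + l)² = (-3476397/15130 - 7)² = (-3582307/15130)² = 12832923442249/228916900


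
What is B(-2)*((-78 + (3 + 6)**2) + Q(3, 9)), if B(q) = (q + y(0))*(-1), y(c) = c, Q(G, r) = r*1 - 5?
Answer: 14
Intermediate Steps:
Q(G, r) = -5 + r (Q(G, r) = r - 5 = -5 + r)
B(q) = -q (B(q) = (q + 0)*(-1) = q*(-1) = -q)
B(-2)*((-78 + (3 + 6)**2) + Q(3, 9)) = (-1*(-2))*((-78 + (3 + 6)**2) + (-5 + 9)) = 2*((-78 + 9**2) + 4) = 2*((-78 + 81) + 4) = 2*(3 + 4) = 2*7 = 14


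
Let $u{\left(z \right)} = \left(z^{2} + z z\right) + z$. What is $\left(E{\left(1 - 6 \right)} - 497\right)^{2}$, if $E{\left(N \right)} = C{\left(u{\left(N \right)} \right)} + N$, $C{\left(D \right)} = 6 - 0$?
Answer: $246016$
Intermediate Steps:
$u{\left(z \right)} = z + 2 z^{2}$ ($u{\left(z \right)} = \left(z^{2} + z^{2}\right) + z = 2 z^{2} + z = z + 2 z^{2}$)
$C{\left(D \right)} = 6$ ($C{\left(D \right)} = 6 + 0 = 6$)
$E{\left(N \right)} = 6 + N$
$\left(E{\left(1 - 6 \right)} - 497\right)^{2} = \left(\left(6 + \left(1 - 6\right)\right) - 497\right)^{2} = \left(\left(6 - 5\right) - 497\right)^{2} = \left(1 - 497\right)^{2} = \left(-496\right)^{2} = 246016$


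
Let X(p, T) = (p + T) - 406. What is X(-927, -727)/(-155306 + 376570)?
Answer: -515/55316 ≈ -0.0093101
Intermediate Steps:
X(p, T) = -406 + T + p (X(p, T) = (T + p) - 406 = -406 + T + p)
X(-927, -727)/(-155306 + 376570) = (-406 - 727 - 927)/(-155306 + 376570) = -2060/221264 = -2060*1/221264 = -515/55316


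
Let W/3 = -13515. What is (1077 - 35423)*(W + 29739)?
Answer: 371142876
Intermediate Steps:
W = -40545 (W = 3*(-13515) = -40545)
(1077 - 35423)*(W + 29739) = (1077 - 35423)*(-40545 + 29739) = -34346*(-10806) = 371142876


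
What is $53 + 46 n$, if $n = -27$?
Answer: $-1189$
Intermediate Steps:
$53 + 46 n = 53 + 46 \left(-27\right) = 53 - 1242 = -1189$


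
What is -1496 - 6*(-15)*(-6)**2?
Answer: 1744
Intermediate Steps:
-1496 - 6*(-15)*(-6)**2 = -1496 - (-90)*36 = -1496 - 1*(-3240) = -1496 + 3240 = 1744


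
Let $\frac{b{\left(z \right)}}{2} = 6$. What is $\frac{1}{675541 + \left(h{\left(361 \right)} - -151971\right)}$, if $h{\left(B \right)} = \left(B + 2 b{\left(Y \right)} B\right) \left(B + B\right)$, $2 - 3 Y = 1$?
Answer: $\frac{1}{7343562} \approx 1.3617 \cdot 10^{-7}$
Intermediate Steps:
$Y = \frac{1}{3}$ ($Y = \frac{2}{3} - \frac{1}{3} = \frac{1}{3} \approx 0.33333$)
$b{\left(z \right)} = 12$ ($b{\left(z \right)} = 2 \cdot 6 = 12$)
$h{\left(B \right)} = 50 B^{2}$ ($h{\left(B \right)} = \left(B + 2 \cdot 12 B\right) \left(B + B\right) = \left(B + 24 B\right) 2 B = 25 B 2 B = 50 B^{2}$)
$\frac{1}{675541 + \left(h{\left(361 \right)} - -151971\right)} = \frac{1}{675541 - \left(-151971 - 50 \cdot 361^{2}\right)} = \frac{1}{675541 + \left(50 \cdot 130321 + 151971\right)} = \frac{1}{675541 + \left(6516050 + 151971\right)} = \frac{1}{675541 + 6668021} = \frac{1}{7343562}$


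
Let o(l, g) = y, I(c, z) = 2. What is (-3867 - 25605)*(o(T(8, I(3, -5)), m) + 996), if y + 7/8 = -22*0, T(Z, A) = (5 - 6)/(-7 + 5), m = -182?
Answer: -29328324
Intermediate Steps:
T(Z, A) = ½ (T(Z, A) = -1/(-2) = -1*(-½) = ½)
y = -7/8 (y = -7/8 - 22*0 = -7/8 + 0 = -7/8 ≈ -0.87500)
o(l, g) = -7/8
(-3867 - 25605)*(o(T(8, I(3, -5)), m) + 996) = (-3867 - 25605)*(-7/8 + 996) = -29472*7961/8 = -29328324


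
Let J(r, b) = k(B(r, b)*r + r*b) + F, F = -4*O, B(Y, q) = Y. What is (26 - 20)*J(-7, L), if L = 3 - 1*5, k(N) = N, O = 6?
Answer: 234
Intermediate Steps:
F = -24 (F = -4*6 = -24)
L = -2 (L = 3 - 5 = -2)
J(r, b) = -24 + r² + b*r (J(r, b) = (r*r + r*b) - 24 = (r² + b*r) - 24 = -24 + r² + b*r)
(26 - 20)*J(-7, L) = (26 - 20)*(-24 - 7*(-2 - 7)) = 6*(-24 - 7*(-9)) = 6*(-24 + 63) = 6*39 = 234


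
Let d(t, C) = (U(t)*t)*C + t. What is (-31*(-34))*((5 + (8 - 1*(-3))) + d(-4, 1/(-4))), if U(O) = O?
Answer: 8432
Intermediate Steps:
d(t, C) = t + C*t² (d(t, C) = (t*t)*C + t = t²*C + t = C*t² + t = t + C*t²)
(-31*(-34))*((5 + (8 - 1*(-3))) + d(-4, 1/(-4))) = (-31*(-34))*((5 + (8 - 1*(-3))) - 4*(1 - 4/(-4))) = 1054*((5 + (8 + 3)) - 4*(1 - ¼*(-4))) = 1054*((5 + 11) - 4*(1 + 1)) = 1054*(16 - 4*2) = 1054*(16 - 8) = 1054*8 = 8432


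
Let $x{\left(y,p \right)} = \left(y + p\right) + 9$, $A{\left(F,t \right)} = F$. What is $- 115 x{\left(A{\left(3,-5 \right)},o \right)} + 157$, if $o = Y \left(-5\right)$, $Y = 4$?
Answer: $1077$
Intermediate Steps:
$o = -20$ ($o = 4 \left(-5\right) = -20$)
$x{\left(y,p \right)} = 9 + p + y$ ($x{\left(y,p \right)} = \left(p + y\right) + 9 = 9 + p + y$)
$- 115 x{\left(A{\left(3,-5 \right)},o \right)} + 157 = - 115 \left(9 - 20 + 3\right) + 157 = \left(-115\right) \left(-8\right) + 157 = 920 + 157 = 1077$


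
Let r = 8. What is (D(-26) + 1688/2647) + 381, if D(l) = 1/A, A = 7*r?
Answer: 56573567/148232 ≈ 381.66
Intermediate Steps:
A = 56 (A = 7*8 = 56)
D(l) = 1/56
(D(-26) + 1688/2647) + 381 = (1/56 + 1688/2647) + 381 = 97175/148232 + 381 = 56573567/148232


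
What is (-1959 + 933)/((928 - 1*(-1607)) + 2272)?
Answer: -54/253 ≈ -0.21344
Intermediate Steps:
(-1959 + 933)/((928 - 1*(-1607)) + 2272) = -1026/((928 + 1607) + 2272) = -1026/(2535 + 2272) = -1026/4807 = -1026*1/4807 = -54/253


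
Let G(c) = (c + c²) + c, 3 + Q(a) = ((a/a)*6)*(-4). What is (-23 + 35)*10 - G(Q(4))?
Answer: -555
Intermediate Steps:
Q(a) = -27 (Q(a) = -3 + ((a/a)*6)*(-4) = -3 + (1*6)*(-4) = -3 + 6*(-4) = -3 - 24 = -27)
G(c) = c² + 2*c
(-23 + 35)*10 - G(Q(4)) = (-23 + 35)*10 - (-27)*(2 - 27) = 12*10 - (-27)*(-25) = 120 - 1*675 = 120 - 675 = -555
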